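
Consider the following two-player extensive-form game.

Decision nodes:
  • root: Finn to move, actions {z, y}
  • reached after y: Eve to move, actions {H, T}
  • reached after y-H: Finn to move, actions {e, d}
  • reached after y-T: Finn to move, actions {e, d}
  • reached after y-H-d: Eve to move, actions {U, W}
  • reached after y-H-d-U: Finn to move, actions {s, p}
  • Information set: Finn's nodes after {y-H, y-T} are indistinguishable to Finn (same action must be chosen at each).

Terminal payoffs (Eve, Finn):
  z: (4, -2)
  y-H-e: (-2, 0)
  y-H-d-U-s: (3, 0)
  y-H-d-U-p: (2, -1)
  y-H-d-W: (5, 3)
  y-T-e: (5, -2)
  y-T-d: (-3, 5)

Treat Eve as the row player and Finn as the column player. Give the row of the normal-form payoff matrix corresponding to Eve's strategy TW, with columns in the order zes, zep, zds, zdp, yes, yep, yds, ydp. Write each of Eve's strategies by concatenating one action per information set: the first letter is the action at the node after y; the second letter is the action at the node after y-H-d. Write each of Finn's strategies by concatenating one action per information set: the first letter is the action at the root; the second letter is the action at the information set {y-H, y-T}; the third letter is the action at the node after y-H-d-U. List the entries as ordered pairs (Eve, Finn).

(4,-2) (4,-2) (4,-2) (4,-2) (5,-2) (5,-2) (-3,5) (-3,5)

vs zes: Finn plays z → (4, -2)
vs zep: Finn plays z → (4, -2)
vs zds: Finn plays z → (4, -2)
vs zdp: Finn plays z → (4, -2)
vs yes: Finn plays y → Eve plays T at [y] → Finn plays e at [y-T] → (5, -2)
vs yep: Finn plays y → Eve plays T at [y] → Finn plays e at [y-T] → (5, -2)
vs yds: Finn plays y → Eve plays T at [y] → Finn plays d at [y-T] → (-3, 5)
vs ydp: Finn plays y → Eve plays T at [y] → Finn plays d at [y-T] → (-3, 5)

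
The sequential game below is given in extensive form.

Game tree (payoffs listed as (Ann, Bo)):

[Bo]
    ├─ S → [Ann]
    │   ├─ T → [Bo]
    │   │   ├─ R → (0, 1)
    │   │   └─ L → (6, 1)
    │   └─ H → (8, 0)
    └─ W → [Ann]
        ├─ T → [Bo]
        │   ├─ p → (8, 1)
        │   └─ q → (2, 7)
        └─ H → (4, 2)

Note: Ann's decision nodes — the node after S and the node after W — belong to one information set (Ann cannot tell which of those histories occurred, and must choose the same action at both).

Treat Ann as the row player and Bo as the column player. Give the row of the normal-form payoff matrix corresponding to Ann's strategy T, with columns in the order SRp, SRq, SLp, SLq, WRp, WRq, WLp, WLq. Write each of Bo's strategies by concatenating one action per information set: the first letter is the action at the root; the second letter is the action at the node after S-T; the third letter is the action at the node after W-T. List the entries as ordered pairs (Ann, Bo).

vs SRp: Bo plays S → Ann plays T at [S] → Bo plays R at [S-T] → (0, 1)
vs SRq: Bo plays S → Ann plays T at [S] → Bo plays R at [S-T] → (0, 1)
vs SLp: Bo plays S → Ann plays T at [S] → Bo plays L at [S-T] → (6, 1)
vs SLq: Bo plays S → Ann plays T at [S] → Bo plays L at [S-T] → (6, 1)
vs WRp: Bo plays W → Ann plays T at [W] → Bo plays p at [W-T] → (8, 1)
vs WRq: Bo plays W → Ann plays T at [W] → Bo plays q at [W-T] → (2, 7)
vs WLp: Bo plays W → Ann plays T at [W] → Bo plays p at [W-T] → (8, 1)
vs WLq: Bo plays W → Ann plays T at [W] → Bo plays q at [W-T] → (2, 7)

(0,1) (0,1) (6,1) (6,1) (8,1) (2,7) (8,1) (2,7)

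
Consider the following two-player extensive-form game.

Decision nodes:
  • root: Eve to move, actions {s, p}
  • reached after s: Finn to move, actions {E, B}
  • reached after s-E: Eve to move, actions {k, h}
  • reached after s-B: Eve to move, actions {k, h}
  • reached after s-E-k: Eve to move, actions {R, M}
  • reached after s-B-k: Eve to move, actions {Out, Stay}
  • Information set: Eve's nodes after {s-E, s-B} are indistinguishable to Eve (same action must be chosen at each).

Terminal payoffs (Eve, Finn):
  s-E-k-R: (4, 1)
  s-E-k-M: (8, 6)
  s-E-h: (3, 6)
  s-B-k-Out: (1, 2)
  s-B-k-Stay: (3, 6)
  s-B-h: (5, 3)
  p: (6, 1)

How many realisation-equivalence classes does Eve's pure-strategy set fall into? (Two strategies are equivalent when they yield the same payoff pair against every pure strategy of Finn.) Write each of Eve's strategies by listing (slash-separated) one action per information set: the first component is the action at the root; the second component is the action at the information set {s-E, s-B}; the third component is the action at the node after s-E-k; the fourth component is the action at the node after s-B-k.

Eve has 16 pure strategies: s/k/R/Out, s/k/R/Stay, s/k/M/Out, s/k/M/Stay, s/h/R/Out, s/h/R/Stay, s/h/M/Out, s/h/M/Stay, p/k/R/Out, p/k/R/Stay, p/k/M/Out, p/k/M/Stay, p/h/R/Out, p/h/R/Stay, p/h/M/Out, p/h/M/Stay. Columns: E, B.
{s/k/R/Out} → row (4,1) (1,2)
{s/k/R/Stay} → row (4,1) (3,6)
{s/k/M/Out} → row (8,6) (1,2)
{s/k/M/Stay} → row (8,6) (3,6)
{s/h/R/Out, s/h/R/Stay, s/h/M/Out, s/h/M/Stay} → row (3,6) (5,3)
{p/k/R/Out, p/k/R/Stay, p/k/M/Out, p/k/M/Stay, p/h/R/Out, p/h/R/Stay, p/h/M/Out, p/h/M/Stay} → row (6,1) (6,1)
That's 6 distinct rows out of 16 strategies.

6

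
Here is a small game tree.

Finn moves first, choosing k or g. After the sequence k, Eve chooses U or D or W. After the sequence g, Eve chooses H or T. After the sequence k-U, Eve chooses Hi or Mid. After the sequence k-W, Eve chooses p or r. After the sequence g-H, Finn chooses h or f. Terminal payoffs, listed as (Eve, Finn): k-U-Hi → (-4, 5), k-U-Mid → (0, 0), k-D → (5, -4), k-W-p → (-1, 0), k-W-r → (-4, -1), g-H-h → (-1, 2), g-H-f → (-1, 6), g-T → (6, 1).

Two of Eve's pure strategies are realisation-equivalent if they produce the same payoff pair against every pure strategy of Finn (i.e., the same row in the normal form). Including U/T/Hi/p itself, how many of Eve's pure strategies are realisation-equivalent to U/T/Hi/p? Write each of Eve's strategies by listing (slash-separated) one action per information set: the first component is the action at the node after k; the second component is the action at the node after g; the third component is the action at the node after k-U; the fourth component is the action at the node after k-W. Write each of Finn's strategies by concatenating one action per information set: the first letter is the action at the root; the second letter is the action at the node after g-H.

Row for U/T/Hi/p (columns kh, kf, gh, gf): (-4,5) (-4,5) (6,1) (6,1).
Under U/T/Hi/p, Eve's choice at the node after k-W can never be reached regardless of what Finn does, so varying those choices leaves every outcome unchanged.
Holding the reachable choices fixed and varying the unreachable one freely already gives 2 equivalent strategies.
No other strategy reproduces this row, so those 2 are the full class: U/T/Hi/p, U/T/Hi/r.

2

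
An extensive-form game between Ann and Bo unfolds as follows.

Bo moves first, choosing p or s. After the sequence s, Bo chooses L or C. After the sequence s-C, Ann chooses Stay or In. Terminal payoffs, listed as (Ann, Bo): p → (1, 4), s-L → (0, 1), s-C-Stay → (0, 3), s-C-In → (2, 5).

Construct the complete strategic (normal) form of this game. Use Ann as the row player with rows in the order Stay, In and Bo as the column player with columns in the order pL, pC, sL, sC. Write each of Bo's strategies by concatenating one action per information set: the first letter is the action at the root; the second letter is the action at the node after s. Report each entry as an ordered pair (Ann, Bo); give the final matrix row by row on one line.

Stay: (1,4) (1,4) (0,1) (0,3) | In: (1,4) (1,4) (0,1) (2,5)

           pL       pC       sL       sC
Stay    (1,4)    (1,4)    (0,1)    (0,3)
  In    (1,4)    (1,4)    (0,1)    (2,5)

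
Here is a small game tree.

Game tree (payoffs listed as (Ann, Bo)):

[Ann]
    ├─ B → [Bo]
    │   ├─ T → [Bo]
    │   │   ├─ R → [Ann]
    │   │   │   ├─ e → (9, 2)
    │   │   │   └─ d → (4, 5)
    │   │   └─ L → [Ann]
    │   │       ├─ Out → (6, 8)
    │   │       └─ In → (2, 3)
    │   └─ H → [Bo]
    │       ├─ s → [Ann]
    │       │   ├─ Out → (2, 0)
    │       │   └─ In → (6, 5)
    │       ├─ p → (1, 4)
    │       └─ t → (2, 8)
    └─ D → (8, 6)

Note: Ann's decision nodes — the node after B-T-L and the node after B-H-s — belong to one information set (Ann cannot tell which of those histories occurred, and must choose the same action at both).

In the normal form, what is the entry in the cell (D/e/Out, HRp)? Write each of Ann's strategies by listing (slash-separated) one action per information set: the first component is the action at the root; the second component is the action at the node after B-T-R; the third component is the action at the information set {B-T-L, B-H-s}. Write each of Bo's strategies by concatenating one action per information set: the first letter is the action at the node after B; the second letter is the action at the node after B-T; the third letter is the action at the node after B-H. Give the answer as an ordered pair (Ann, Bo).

(8, 6)

Trace the play path from the root:
  Ann plays D
→ terminal payoff (8, 6).
(Ann's choice at the node after B-T-R is never reached on this path, so it doesn't affect the outcome.)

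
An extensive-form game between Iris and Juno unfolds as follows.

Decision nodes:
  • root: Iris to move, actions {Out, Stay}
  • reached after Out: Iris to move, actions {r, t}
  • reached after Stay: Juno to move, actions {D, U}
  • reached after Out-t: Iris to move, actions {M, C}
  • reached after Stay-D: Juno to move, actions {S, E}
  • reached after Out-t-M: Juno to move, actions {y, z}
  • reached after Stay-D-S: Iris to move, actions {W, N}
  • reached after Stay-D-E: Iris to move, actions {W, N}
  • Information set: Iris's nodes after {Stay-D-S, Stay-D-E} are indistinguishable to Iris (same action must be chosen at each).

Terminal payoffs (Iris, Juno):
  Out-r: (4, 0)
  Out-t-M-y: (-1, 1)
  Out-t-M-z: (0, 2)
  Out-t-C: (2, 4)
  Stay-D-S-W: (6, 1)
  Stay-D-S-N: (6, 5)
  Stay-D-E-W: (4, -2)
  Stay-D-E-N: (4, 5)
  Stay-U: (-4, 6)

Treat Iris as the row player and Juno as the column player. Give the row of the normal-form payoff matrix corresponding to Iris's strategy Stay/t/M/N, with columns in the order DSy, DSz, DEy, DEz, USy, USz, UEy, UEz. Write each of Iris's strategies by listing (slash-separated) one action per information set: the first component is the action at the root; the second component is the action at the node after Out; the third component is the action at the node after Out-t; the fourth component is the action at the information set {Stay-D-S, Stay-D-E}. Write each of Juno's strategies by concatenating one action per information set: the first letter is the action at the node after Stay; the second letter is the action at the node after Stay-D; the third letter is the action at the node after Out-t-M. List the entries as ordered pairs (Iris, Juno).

vs DSy: Iris plays Stay → Juno plays D at [Stay] → Juno plays S at [Stay-D] → Iris plays N at [Stay-D-S] → (6, 5)
vs DSz: Iris plays Stay → Juno plays D at [Stay] → Juno plays S at [Stay-D] → Iris plays N at [Stay-D-S] → (6, 5)
vs DEy: Iris plays Stay → Juno plays D at [Stay] → Juno plays E at [Stay-D] → Iris plays N at [Stay-D-E] → (4, 5)
vs DEz: Iris plays Stay → Juno plays D at [Stay] → Juno plays E at [Stay-D] → Iris plays N at [Stay-D-E] → (4, 5)
vs USy: Iris plays Stay → Juno plays U at [Stay] → (-4, 6)
vs USz: Iris plays Stay → Juno plays U at [Stay] → (-4, 6)
vs UEy: Iris plays Stay → Juno plays U at [Stay] → (-4, 6)
vs UEz: Iris plays Stay → Juno plays U at [Stay] → (-4, 6)

(6,5) (6,5) (4,5) (4,5) (-4,6) (-4,6) (-4,6) (-4,6)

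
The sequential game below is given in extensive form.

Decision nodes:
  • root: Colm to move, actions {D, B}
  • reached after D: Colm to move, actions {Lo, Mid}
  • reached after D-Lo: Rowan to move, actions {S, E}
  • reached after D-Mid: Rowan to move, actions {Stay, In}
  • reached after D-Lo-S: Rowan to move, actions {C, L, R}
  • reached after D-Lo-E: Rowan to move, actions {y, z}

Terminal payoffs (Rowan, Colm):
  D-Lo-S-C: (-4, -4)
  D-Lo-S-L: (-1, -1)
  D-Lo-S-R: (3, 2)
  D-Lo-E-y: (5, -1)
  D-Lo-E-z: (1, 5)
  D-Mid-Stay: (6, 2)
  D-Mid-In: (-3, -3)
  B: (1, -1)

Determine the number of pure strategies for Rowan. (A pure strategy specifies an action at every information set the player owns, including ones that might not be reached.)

24

Rowan owns the node after D-Lo with actions {S, E} — two choices.
Rowan owns the node after D-Mid with actions {Stay, In} — two choices.
Rowan owns the node after D-Lo-S with actions {C, L, R} — three choices.
Rowan owns the node after D-Lo-E with actions {y, z} — two choices.
A pure strategy fixes one action at each information set independently, so the count is the product 2 × 2 × 3 × 2 = 24.
(For reference, Colm has 4 pure strategies, giving a 24×4 normal-form matrix.)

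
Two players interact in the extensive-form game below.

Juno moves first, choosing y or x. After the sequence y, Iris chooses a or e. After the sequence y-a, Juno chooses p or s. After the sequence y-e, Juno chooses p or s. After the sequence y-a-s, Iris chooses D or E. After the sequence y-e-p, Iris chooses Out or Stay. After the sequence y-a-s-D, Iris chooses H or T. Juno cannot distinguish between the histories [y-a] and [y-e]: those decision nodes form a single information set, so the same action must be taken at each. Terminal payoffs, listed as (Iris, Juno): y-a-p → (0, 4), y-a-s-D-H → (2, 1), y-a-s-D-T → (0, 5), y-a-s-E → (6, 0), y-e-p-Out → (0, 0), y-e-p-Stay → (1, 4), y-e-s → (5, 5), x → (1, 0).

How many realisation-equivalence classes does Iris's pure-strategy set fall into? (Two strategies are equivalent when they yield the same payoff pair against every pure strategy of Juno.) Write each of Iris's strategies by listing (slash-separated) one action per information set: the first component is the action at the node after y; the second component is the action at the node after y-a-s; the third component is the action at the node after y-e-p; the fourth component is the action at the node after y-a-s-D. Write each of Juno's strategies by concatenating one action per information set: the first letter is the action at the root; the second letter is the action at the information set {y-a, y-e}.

5

Iris has 16 pure strategies: a/D/Out/H, a/D/Out/T, a/D/Stay/H, a/D/Stay/T, a/E/Out/H, a/E/Out/T, a/E/Stay/H, a/E/Stay/T, e/D/Out/H, e/D/Out/T, e/D/Stay/H, e/D/Stay/T, e/E/Out/H, e/E/Out/T, e/E/Stay/H, e/E/Stay/T. Columns: yp, ys, xp, xs.
{a/D/Out/H, a/D/Stay/H} → row (0,4) (2,1) (1,0) (1,0)
{a/D/Out/T, a/D/Stay/T} → row (0,4) (0,5) (1,0) (1,0)
{a/E/Out/H, a/E/Out/T, a/E/Stay/H, a/E/Stay/T} → row (0,4) (6,0) (1,0) (1,0)
{e/D/Out/H, e/D/Out/T, e/E/Out/H, e/E/Out/T} → row (0,0) (5,5) (1,0) (1,0)
{e/D/Stay/H, e/D/Stay/T, e/E/Stay/H, e/E/Stay/T} → row (1,4) (5,5) (1,0) (1,0)
That's 5 distinct rows out of 16 strategies.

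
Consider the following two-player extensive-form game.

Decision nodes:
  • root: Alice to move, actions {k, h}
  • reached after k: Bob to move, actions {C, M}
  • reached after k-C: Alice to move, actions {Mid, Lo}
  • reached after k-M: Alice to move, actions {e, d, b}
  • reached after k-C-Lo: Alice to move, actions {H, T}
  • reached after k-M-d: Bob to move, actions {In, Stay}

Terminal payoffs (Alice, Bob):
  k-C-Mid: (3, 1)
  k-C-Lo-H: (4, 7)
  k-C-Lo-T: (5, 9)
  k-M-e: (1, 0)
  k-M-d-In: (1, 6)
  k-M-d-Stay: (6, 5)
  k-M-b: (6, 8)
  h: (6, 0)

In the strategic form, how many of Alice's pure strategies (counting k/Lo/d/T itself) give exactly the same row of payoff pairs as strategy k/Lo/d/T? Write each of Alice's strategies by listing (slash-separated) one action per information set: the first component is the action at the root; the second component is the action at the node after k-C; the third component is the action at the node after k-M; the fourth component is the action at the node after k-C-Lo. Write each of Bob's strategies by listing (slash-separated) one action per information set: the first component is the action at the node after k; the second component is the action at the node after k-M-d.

1

Row for k/Lo/d/T (columns C/In, C/Stay, M/In, M/Stay): (5,9) (5,9) (1,6) (6,5).
Every one of Alice's information sets is on the play path for some reply by Bob when Alice follows k/Lo/d/T.
Changing the action at any of them therefore changes at least one column, so only k/Lo/d/T itself gives this row.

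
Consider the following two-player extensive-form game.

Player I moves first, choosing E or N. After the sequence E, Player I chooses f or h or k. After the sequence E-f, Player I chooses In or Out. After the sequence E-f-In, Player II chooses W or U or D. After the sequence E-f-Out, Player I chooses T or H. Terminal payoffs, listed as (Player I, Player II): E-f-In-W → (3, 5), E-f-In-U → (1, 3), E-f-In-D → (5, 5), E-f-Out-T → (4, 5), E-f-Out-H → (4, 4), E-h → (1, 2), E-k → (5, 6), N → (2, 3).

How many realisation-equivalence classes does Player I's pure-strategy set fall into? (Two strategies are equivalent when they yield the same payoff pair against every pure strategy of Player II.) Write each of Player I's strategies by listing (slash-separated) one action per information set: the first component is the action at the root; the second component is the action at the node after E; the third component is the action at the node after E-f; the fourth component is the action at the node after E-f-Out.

Player I has 24 pure strategies: E/f/In/T, E/f/In/H, E/f/Out/T, E/f/Out/H, E/h/In/T, E/h/In/H, E/h/Out/T, E/h/Out/H, E/k/In/T, E/k/In/H, E/k/Out/T, E/k/Out/H, N/f/In/T, N/f/In/H, N/f/Out/T, N/f/Out/H, N/h/In/T, N/h/In/H, N/h/Out/T, N/h/Out/H, N/k/In/T, N/k/In/H, N/k/Out/T, N/k/Out/H. Columns: W, U, D.
{E/f/In/T, E/f/In/H} → row (3,5) (1,3) (5,5)
{E/f/Out/T} → row (4,5) (4,5) (4,5)
{E/f/Out/H} → row (4,4) (4,4) (4,4)
{E/h/In/T, E/h/In/H, E/h/Out/T, E/h/Out/H} → row (1,2) (1,2) (1,2)
{E/k/In/T, E/k/In/H, E/k/Out/T, E/k/Out/H} → row (5,6) (5,6) (5,6)
{N/f/In/T, N/f/In/H, N/f/Out/T, N/f/Out/H, N/h/In/T, N/h/In/H, N/h/Out/T, N/h/Out/H, N/k/In/T, N/k/In/H, N/k/Out/T, N/k/Out/H} → row (2,3) (2,3) (2,3)
That's 6 distinct rows out of 24 strategies.

6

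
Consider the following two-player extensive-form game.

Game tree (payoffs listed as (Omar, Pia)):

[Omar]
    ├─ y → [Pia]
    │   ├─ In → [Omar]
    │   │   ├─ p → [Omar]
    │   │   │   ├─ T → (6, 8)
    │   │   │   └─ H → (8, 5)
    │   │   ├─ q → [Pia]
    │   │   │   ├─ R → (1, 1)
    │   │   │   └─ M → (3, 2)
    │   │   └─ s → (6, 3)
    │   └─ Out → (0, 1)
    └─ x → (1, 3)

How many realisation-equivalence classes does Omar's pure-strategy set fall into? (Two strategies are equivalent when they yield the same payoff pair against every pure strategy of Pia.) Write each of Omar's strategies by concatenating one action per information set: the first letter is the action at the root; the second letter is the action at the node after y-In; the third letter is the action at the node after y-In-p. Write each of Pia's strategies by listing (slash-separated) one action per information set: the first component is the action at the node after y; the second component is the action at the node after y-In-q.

Omar has 12 pure strategies: ypT, ypH, yqT, yqH, ysT, ysH, xpT, xpH, xqT, xqH, xsT, xsH. Columns: In/R, In/M, Out/R, Out/M.
{ypT} → row (6,8) (6,8) (0,1) (0,1)
{ypH} → row (8,5) (8,5) (0,1) (0,1)
{yqT, yqH} → row (1,1) (3,2) (0,1) (0,1)
{ysT, ysH} → row (6,3) (6,3) (0,1) (0,1)
{xpT, xpH, xqT, xqH, xsT, xsH} → row (1,3) (1,3) (1,3) (1,3)
That's 5 distinct rows out of 12 strategies.

5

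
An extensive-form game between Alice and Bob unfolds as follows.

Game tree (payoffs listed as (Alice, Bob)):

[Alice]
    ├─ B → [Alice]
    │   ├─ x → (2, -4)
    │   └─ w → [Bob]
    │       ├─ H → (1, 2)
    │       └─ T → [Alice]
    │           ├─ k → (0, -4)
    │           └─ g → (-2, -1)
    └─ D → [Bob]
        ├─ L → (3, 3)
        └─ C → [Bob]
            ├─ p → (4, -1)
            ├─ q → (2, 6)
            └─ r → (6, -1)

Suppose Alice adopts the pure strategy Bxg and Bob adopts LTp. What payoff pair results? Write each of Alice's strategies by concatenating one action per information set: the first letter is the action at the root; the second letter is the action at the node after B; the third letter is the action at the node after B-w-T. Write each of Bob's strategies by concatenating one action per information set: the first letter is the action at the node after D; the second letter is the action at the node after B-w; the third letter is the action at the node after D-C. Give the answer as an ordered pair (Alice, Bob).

(2, -4)

Trace the play path from the root:
  Alice plays B
  Alice plays x at [B]
→ terminal payoff (2, -4).
(Alice's choice at the node after B-w-T is never reached on this path, so it doesn't affect the outcome.)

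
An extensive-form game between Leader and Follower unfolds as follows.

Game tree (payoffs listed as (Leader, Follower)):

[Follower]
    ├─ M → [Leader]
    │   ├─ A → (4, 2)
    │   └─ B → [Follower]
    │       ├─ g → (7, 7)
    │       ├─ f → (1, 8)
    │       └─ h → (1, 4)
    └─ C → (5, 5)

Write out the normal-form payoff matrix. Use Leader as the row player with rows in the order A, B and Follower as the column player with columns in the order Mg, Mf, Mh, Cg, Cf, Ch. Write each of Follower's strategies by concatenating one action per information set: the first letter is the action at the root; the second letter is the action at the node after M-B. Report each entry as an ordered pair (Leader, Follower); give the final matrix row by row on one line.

Row A: Mg→(4,2), Mf→(4,2), Mh→(4,2), Cg→(5,5), Cf→(5,5), Ch→(5,5)
Row B: Mg→(7,7), Mf→(1,8), Mh→(1,4), Cg→(5,5), Cf→(5,5), Ch→(5,5)

A: (4,2) (4,2) (4,2) (5,5) (5,5) (5,5) | B: (7,7) (1,8) (1,4) (5,5) (5,5) (5,5)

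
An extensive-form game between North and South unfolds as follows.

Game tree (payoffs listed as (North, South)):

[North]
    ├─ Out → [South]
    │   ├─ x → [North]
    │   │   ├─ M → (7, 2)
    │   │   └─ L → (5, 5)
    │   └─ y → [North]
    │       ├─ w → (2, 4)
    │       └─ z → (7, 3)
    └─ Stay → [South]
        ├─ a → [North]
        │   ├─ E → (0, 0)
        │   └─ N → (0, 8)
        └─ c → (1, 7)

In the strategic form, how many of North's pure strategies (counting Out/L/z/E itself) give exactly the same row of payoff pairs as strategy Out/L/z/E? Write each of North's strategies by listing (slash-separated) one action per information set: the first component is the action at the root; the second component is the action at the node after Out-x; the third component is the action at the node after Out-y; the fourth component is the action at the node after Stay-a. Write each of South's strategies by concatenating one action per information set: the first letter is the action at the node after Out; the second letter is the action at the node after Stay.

Row for Out/L/z/E (columns xa, xc, ya, yc): (5,5) (5,5) (7,3) (7,3).
Under Out/L/z/E, North's choice at the node after Stay-a can never be reached regardless of what South does, so varying those choices leaves every outcome unchanged.
Holding the reachable choices fixed and varying the unreachable one freely already gives 2 equivalent strategies.
No other strategy reproduces this row, so those 2 are the full class: Out/L/z/E, Out/L/z/N.

2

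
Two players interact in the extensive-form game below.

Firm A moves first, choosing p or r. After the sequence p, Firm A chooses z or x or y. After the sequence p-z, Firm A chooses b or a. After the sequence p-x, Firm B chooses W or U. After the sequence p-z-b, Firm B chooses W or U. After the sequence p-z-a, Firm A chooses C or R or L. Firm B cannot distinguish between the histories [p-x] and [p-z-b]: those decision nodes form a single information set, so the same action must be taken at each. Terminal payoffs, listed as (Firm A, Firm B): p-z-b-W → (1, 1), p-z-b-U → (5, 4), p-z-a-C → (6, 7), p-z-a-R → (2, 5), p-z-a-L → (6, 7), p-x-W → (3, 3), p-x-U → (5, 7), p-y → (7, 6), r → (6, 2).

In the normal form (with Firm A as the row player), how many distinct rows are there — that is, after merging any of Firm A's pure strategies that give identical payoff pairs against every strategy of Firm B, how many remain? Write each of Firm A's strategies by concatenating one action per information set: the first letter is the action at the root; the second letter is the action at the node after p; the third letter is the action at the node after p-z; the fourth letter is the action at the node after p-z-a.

Firm A has 36 pure strategies: pzbC, pzbR, pzbL, pzaC, pzaR, pzaL, pxbC, pxbR, pxbL, pxaC, pxaR, pxaL, pybC, pybR, pybL, pyaC, pyaR, pyaL, rzbC, rzbR, rzbL, rzaC, rzaR, rzaL, rxbC, rxbR, rxbL, rxaC, rxaR, rxaL, rybC, rybR, rybL, ryaC, ryaR, ryaL. Columns: W, U.
{pzbC, pzbR, pzbL} → row (1,1) (5,4)
{pzaC, pzaL} → row (6,7) (6,7)
{pzaR} → row (2,5) (2,5)
{pxbC, pxbR, pxbL, pxaC, pxaR, pxaL} → row (3,3) (5,7)
{pybC, pybR, pybL, pyaC, pyaR, pyaL} → row (7,6) (7,6)
{rzbC, rzbR, rzbL, rzaC, rzaR, rzaL, rxbC, rxbR, rxbL, rxaC, rxaR, rxaL, rybC, rybR, rybL, ryaC, ryaR, ryaL} → row (6,2) (6,2)
That's 6 distinct rows out of 36 strategies.

6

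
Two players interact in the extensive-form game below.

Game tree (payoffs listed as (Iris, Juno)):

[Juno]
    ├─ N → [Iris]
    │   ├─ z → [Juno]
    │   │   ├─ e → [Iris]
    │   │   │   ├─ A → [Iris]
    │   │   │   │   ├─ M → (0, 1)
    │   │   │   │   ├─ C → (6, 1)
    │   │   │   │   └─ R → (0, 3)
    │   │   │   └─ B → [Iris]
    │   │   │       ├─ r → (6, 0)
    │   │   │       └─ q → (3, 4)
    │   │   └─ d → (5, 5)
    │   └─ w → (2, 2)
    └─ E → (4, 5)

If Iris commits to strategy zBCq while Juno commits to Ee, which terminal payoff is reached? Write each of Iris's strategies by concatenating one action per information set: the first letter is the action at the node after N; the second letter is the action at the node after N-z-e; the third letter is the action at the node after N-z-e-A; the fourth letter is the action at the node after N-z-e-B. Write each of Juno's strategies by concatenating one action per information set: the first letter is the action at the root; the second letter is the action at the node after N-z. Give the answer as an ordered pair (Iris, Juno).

(4, 5)

Trace the play path from the root:
  Juno plays E
→ terminal payoff (4, 5).
(Iris's choice at the node after N is never reached on this path, so it doesn't affect the outcome.)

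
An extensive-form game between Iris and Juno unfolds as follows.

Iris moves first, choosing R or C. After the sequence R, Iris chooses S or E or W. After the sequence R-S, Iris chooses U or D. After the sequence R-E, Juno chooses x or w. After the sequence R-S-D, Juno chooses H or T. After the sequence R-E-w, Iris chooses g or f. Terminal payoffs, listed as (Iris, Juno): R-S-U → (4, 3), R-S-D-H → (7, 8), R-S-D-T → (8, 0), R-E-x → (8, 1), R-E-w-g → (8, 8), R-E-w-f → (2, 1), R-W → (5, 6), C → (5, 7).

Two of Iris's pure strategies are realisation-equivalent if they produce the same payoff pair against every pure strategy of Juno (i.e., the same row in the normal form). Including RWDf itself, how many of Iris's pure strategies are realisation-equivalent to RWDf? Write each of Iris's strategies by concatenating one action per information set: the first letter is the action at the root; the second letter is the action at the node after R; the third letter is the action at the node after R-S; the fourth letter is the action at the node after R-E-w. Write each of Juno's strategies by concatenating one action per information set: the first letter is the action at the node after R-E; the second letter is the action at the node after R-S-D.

Row for RWDf (columns xH, xT, wH, wT): (5,6) (5,6) (5,6) (5,6).
Under RWDf, Iris's choice at the node after R-S and at the node after R-E-w can never be reached regardless of what Juno does, so varying those choices leaves every outcome unchanged.
Holding the reachable choices fixed and varying the unreachable ones freely already gives 2 × 2 = 4 equivalent strategies.
No other strategy reproduces this row, so those 4 are the full class: RWUg, RWUf, RWDg, RWDf.

4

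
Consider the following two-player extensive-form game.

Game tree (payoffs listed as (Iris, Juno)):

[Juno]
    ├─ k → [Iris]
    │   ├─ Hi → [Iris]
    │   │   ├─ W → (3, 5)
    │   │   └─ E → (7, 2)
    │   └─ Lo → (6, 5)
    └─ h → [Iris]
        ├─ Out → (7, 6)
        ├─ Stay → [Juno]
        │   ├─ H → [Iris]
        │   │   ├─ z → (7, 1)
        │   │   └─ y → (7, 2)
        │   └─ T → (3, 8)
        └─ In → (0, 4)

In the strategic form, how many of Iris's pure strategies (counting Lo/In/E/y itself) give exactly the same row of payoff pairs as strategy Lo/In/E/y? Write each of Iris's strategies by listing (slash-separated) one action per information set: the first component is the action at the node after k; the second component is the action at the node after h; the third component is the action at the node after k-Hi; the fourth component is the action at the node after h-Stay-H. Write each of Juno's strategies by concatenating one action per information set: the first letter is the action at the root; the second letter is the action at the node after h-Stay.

4

Row for Lo/In/E/y (columns kH, kT, hH, hT): (6,5) (6,5) (0,4) (0,4).
Under Lo/In/E/y, Iris's choice at the node after k-Hi and at the node after h-Stay-H can never be reached regardless of what Juno does, so varying those choices leaves every outcome unchanged.
Holding the reachable choices fixed and varying the unreachable ones freely already gives 2 × 2 = 4 equivalent strategies.
No other strategy reproduces this row, so those 4 are the full class: Lo/In/W/z, Lo/In/W/y, Lo/In/E/z, Lo/In/E/y.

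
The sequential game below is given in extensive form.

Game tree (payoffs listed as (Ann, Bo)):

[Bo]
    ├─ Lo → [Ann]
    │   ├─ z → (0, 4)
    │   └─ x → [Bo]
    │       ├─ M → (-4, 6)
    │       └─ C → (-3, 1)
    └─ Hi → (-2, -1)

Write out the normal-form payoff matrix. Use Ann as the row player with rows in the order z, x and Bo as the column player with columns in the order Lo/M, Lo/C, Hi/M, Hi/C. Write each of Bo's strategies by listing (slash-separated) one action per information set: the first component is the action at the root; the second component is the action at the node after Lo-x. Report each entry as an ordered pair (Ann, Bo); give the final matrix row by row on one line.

Row z: Lo/M→(0,4), Lo/C→(0,4), Hi/M→(-2,-1), Hi/C→(-2,-1)
Row x: Lo/M→(-4,6), Lo/C→(-3,1), Hi/M→(-2,-1), Hi/C→(-2,-1)

z: (0,4) (0,4) (-2,-1) (-2,-1) | x: (-4,6) (-3,1) (-2,-1) (-2,-1)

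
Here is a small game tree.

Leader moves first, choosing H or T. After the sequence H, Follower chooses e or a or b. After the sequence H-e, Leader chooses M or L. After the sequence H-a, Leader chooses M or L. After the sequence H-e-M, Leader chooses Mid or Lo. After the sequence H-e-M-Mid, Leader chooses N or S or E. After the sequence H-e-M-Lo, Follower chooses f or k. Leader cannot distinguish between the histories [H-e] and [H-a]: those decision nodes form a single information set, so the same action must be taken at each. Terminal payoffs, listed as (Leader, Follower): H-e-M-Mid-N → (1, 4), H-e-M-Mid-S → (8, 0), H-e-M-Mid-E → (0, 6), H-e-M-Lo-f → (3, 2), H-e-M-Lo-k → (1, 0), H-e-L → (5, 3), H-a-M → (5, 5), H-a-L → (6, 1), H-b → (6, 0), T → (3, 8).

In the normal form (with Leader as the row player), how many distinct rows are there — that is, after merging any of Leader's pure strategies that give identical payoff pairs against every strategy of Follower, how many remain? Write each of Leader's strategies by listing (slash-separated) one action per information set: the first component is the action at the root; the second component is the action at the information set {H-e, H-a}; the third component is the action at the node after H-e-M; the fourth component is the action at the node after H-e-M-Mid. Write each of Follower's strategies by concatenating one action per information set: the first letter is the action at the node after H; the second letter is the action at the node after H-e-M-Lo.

6

Leader has 24 pure strategies: H/M/Mid/N, H/M/Mid/S, H/M/Mid/E, H/M/Lo/N, H/M/Lo/S, H/M/Lo/E, H/L/Mid/N, H/L/Mid/S, H/L/Mid/E, H/L/Lo/N, H/L/Lo/S, H/L/Lo/E, T/M/Mid/N, T/M/Mid/S, T/M/Mid/E, T/M/Lo/N, T/M/Lo/S, T/M/Lo/E, T/L/Mid/N, T/L/Mid/S, T/L/Mid/E, T/L/Lo/N, T/L/Lo/S, T/L/Lo/E. Columns: ef, ek, af, ak, bf, bk.
{H/M/Mid/N} → row (1,4) (1,4) (5,5) (5,5) (6,0) (6,0)
{H/M/Mid/S} → row (8,0) (8,0) (5,5) (5,5) (6,0) (6,0)
{H/M/Mid/E} → row (0,6) (0,6) (5,5) (5,5) (6,0) (6,0)
{H/M/Lo/N, H/M/Lo/S, H/M/Lo/E} → row (3,2) (1,0) (5,5) (5,5) (6,0) (6,0)
{H/L/Mid/N, H/L/Mid/S, H/L/Mid/E, H/L/Lo/N, H/L/Lo/S, H/L/Lo/E} → row (5,3) (5,3) (6,1) (6,1) (6,0) (6,0)
{T/M/Mid/N, T/M/Mid/S, T/M/Mid/E, T/M/Lo/N, T/M/Lo/S, T/M/Lo/E, T/L/Mid/N, T/L/Mid/S, T/L/Mid/E, T/L/Lo/N, T/L/Lo/S, T/L/Lo/E} → row (3,8) (3,8) (3,8) (3,8) (3,8) (3,8)
That's 6 distinct rows out of 24 strategies.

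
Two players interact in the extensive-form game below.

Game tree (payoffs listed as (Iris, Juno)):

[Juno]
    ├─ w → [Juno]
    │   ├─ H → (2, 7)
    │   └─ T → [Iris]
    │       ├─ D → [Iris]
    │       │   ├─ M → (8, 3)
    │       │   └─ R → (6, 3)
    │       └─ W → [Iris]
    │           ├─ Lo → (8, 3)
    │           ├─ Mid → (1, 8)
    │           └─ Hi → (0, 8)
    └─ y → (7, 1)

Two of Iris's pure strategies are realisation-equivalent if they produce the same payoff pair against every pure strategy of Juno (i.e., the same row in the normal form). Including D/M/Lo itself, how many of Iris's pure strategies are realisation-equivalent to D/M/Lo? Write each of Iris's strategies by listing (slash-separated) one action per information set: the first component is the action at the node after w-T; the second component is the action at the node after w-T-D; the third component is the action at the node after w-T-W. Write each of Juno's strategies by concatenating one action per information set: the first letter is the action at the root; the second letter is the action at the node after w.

5

Row for D/M/Lo (columns wH, wT, yH, yT): (2,7) (8,3) (7,1) (7,1).
Under D/M/Lo, Iris's choice at the node after w-T-W can never be reached regardless of what Juno does, so varying those choices leaves every outcome unchanged.
Holding the reachable choices fixed and varying the unreachable one freely already gives 3 equivalent strategies.
Checking the remaining rows, W/M/Lo, W/R/Lo also happen to give the same payoffs in every column, bringing the total to 5: D/M/Lo, D/M/Mid, D/M/Hi, W/M/Lo, W/R/Lo.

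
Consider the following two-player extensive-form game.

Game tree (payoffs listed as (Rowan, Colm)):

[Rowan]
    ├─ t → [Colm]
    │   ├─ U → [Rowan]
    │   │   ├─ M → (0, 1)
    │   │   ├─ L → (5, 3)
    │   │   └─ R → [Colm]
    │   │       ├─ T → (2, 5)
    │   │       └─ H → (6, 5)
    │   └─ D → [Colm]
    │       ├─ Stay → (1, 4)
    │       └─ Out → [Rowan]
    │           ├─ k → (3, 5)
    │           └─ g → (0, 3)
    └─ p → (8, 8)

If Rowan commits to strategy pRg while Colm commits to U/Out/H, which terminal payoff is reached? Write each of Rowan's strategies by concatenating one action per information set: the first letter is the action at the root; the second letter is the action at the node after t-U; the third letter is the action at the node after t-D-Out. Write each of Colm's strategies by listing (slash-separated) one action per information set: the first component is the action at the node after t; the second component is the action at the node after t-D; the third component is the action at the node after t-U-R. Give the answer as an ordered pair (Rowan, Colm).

(8, 8)

Trace the play path from the root:
  Rowan plays p
→ terminal payoff (8, 8).
(Rowan's choice at the node after t-U is never reached on this path, so it doesn't affect the outcome.)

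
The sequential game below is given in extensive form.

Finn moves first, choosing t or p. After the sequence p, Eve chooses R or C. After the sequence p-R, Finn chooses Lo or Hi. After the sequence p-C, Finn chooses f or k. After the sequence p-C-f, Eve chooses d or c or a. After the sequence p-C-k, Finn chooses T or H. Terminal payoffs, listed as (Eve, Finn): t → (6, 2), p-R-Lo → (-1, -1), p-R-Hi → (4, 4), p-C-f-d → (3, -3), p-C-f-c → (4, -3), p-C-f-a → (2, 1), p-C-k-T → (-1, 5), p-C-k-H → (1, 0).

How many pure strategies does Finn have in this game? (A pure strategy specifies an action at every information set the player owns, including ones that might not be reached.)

Finn owns the root with actions {t, p} — two choices.
Finn owns the node after p-R with actions {Lo, Hi} — two choices.
Finn owns the node after p-C with actions {f, k} — two choices.
Finn owns the node after p-C-k with actions {T, H} — two choices.
A pure strategy fixes one action at each information set independently, so the count is the product 2 × 2 × 2 × 2 = 16.
(For reference, Eve has 6 pure strategies, giving a 16×6 normal-form matrix.)

16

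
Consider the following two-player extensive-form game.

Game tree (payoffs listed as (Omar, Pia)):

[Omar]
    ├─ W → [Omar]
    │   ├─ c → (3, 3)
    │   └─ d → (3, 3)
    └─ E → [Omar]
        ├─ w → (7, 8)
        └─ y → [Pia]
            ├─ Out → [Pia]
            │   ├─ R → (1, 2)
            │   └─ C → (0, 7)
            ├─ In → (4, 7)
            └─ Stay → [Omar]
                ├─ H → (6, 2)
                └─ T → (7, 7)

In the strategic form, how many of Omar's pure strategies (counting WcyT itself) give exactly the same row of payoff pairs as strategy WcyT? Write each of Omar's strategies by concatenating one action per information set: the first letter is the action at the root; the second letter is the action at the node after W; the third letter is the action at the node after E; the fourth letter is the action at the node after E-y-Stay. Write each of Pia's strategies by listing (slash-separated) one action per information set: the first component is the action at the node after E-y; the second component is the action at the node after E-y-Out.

8

Row for WcyT (columns Out/R, Out/C, In/R, In/C, Stay/R, Stay/C): (3,3) (3,3) (3,3) (3,3) (3,3) (3,3).
Under WcyT, Omar's choice at the node after E and at the node after E-y-Stay can never be reached regardless of what Pia does, so varying those choices leaves every outcome unchanged.
Holding the reachable choices fixed and varying the unreachable ones freely already gives 2 × 2 = 4 equivalent strategies.
Checking the remaining rows, WdwH, WdwT, WdyH, WdyT also happen to give the same payoffs in every column, bringing the total to 8: WcwH, WcwT, WcyH, WcyT, WdwH, WdwT, WdyH, WdyT.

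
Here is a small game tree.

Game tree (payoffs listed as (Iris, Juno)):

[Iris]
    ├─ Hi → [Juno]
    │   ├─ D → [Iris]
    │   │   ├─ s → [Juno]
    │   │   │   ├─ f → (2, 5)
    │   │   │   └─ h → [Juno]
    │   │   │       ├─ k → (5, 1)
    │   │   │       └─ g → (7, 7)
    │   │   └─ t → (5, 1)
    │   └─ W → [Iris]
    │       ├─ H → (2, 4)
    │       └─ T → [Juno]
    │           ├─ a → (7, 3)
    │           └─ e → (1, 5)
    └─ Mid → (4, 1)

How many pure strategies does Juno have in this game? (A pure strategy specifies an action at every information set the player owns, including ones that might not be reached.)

Juno owns the node after Hi with actions {D, W} — two choices.
Juno owns the node after Hi-D-s with actions {f, h} — two choices.
Juno owns the node after Hi-W-T with actions {a, e} — two choices.
Juno owns the node after Hi-D-s-h with actions {k, g} — two choices.
A pure strategy fixes one action at each information set independently, so the count is the product 2 × 2 × 2 × 2 = 16.

16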